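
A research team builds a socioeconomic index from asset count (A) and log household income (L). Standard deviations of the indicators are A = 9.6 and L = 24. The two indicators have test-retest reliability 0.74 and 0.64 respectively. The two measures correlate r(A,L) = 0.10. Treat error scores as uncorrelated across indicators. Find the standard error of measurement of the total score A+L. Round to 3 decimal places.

Var(total) = 668.16 + 46.08 = 714.24.
True-score variance = 436.838 + 46.08 = 482.918, so reliability = 0.6761.
Error variance = 714.24 − 482.918 = 231.322; SEM = √231.322 = 15.209.

15.209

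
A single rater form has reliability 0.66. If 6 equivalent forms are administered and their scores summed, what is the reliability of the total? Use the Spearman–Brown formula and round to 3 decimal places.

0.921

ρ_k = kρ / (1 + (k−1)ρ) = 6·0.66 / (1 + 5·0.66) = 3.960 / 4.300 = 0.921.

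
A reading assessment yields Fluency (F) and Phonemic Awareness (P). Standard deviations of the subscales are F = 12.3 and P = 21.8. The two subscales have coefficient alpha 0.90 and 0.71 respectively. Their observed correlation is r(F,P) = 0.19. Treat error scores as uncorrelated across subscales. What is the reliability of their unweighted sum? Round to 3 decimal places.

Var(F+P) = 12.3² + 21.8² + 2·[12.3·21.8·0.19] = 626.53 + 101.893 = 728.423.
With uncorrelated errors the cross-covariances are all true-score covariance, so they carry over unchanged; only the diagonal terms shrink to ρᵢσᵢ².
True-score variance = [12.3²·0.90 + 21.8²·0.71] + 101.893 = 473.581 + 101.893 = 575.475.
Reliability = 575.475 / 728.423 = 0.790.

0.790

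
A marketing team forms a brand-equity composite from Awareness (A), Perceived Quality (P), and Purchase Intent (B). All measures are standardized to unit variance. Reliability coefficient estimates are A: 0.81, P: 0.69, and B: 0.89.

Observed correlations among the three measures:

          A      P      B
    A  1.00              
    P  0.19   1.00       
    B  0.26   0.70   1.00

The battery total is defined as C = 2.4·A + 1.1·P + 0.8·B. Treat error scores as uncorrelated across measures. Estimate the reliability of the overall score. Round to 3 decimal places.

Var(C) = 2.4² + 1.1² + 0.8² + 2·[2.64·0.19 + 1.92·0.26 + 0.88·0.70] = 7.61 + 3.2336 = 10.8436.
Because errors are independent across components, Cov(Tᵢ,Tⱼ) = Cov(Xᵢ,Xⱼ); the off-diagonal part of the true-score variance is the same as above.
True-score variance = [2.4²·0.81 + 1.1²·0.69 + 0.8²·0.89] + 3.2336 = 6.0701 + 3.2336 = 9.3037.
Reliability = 9.3037 / 10.8436 = 0.858.

0.858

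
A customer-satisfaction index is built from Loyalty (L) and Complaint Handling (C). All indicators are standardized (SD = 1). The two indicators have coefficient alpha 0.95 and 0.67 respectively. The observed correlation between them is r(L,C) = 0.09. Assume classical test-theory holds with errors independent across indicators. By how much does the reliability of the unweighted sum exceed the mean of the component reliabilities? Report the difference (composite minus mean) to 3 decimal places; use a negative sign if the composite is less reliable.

Var(sum) = 2 + 0.18 = 2.18; true-score variance = 1.62 + 0.18 = 1.8; composite reliability = 0.8257.
Mean component reliability = 0.8100.
Difference = 0.8257 − 0.8100 = 0.016.

0.016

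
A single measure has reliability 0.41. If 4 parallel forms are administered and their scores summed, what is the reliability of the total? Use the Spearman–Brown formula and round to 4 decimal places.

0.7354

ρ_k = kρ / (1 + (k−1)ρ) = 4·0.41 / (1 + 3·0.41) = 1.640 / 2.230 = 0.7354.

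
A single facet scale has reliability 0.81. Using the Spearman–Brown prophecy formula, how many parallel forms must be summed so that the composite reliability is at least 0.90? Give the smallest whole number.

k ≥ ρ*(1−ρ₁)/(ρ₁(1−ρ*)) = 0.90·0.19 / (0.81·0.10) = 2.111.
Smallest integer k = 3.

3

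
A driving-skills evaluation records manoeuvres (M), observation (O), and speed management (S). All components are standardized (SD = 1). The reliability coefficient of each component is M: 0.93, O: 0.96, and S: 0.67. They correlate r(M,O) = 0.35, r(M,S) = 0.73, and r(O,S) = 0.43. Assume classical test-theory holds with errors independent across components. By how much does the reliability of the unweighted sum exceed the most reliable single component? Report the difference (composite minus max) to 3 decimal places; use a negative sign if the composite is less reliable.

Var(sum) = 3 + 3.02 = 6.02; true-score variance = 2.56 + 3.02 = 5.58; composite reliability = 0.9269.
Max component reliability = 0.9600.
Difference = 0.9269 − 0.9600 = -0.033.

-0.033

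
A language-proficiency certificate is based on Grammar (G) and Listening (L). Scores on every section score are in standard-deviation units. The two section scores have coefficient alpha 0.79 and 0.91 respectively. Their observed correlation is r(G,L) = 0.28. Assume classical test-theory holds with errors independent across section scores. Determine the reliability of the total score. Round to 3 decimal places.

Var(G+L) = 2 + 2·[0.28] = 2 + 0.56 = 2.56.
Under uncorrelated errors the observed covariances equal the true-score covariances, so only the own-variance terms attenuate.
True-score variance = [0.79 + 0.91] + 0.56 = 1.7 + 0.56 = 2.26.
Reliability = 2.26 / 2.56 = 0.883.

0.883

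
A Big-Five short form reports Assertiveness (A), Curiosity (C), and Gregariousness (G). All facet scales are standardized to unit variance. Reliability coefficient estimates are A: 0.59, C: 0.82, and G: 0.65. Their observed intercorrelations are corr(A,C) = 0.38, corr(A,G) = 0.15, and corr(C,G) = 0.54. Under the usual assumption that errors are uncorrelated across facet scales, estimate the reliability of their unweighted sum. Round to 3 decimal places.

Var(A+C+G) = 3 + 2·[0.38 + 0.15 + 0.54] = 3 + 2.14 = 5.14.
Under uncorrelated errors the observed covariances equal the true-score covariances, so only the own-variance terms attenuate.
True-score variance = [0.59 + 0.82 + 0.65] + 2.14 = 2.06 + 2.14 = 4.2.
Reliability = 4.2 / 5.14 = 0.817.

0.817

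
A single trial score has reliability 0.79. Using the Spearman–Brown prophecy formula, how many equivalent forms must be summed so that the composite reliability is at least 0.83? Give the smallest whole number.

k ≥ ρ*(1−ρ₁)/(ρ₁(1−ρ*)) = 0.83·0.21 / (0.79·0.17) = 1.298.
Smallest integer k = 2.

2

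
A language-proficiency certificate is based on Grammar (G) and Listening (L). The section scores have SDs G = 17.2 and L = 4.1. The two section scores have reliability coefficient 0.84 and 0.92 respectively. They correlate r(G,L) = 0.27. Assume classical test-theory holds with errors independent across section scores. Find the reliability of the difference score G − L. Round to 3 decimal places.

Var(G−L) = 17.2² + 4.1² − 2·17.2·4.1·0.27 = 312.65 − 38.0808 = 274.569.
Under uncorrelated errors the observed covariances equal the true-score covariances, so only the own-variance terms attenuate.
True-score variance = [17.2²·0.84 + 4.1²·0.92] − 38.0808 = 263.971 − 38.0808 = 225.89.
Reliability = 225.89 / 274.569 = 0.823.

0.823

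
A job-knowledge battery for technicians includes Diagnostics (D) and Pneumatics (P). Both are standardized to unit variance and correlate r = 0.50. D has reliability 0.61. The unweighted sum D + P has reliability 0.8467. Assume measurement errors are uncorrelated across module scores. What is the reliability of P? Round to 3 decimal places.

Var(D+P) = 2 + 2·0.50 = 3.000.
True-score variance = ρ_D + ρ_P + 2·0.50, so 0.8467 = (0.61 + ρ_P + 1.00) / 3.000.
ρ_P = 0.8467·3.000 − 0.61 − 1.00 = 0.930.

0.930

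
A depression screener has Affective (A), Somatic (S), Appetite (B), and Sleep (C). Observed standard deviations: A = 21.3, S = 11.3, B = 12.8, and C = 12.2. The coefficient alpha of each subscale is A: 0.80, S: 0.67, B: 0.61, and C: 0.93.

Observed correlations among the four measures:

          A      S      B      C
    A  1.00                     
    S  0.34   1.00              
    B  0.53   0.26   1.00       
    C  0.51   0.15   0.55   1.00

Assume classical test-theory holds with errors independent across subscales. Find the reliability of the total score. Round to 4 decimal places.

0.8910

Var(A+S+B+C) = 21.3² + 11.3² + 12.8² + 12.2² + 2·[21.3·11.3·0.34 + 21.3·12.8·0.53 + 21.3·12.2·0.51 + 11.3·12.8·0.26 + 11.3·12.2·0.15 + 12.8·12.2·0.55] = 894.06 + 1006.07 = 1900.13.
With uncorrelated errors the cross-covariances are all true-score covariance, so they carry over unchanged; only the diagonal terms shrink to ρᵢσᵢ².
True-score variance = [21.3²·0.80 + 11.3²·0.67 + 12.8²·0.61 + 12.2²·0.93] + 1006.07 = 686.868 + 1006.07 = 1692.94.
Reliability = 1692.94 / 1900.13 = 0.8910.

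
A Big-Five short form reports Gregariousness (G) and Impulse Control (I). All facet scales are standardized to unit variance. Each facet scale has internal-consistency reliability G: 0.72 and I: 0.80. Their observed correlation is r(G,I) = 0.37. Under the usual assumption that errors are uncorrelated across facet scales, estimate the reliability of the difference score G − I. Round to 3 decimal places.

Var(G−I) = 1 + 1 − 2·0.37 = 2 − 0.74 = 1.26.
Because errors are independent across components, Cov(Tᵢ,Tⱼ) = Cov(Xᵢ,Xⱼ); the off-diagonal part of the true-score variance is the same as above.
True-score variance = [0.72 + 0.80] − 0.74 = 1.52 − 0.74 = 0.78.
Reliability = 0.78 / 1.26 = 0.619.

0.619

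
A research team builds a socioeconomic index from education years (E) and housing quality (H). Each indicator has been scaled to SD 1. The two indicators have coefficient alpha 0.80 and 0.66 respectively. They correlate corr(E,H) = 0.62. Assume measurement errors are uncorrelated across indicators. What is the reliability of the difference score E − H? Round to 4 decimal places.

0.2895

Var(E−H) = 1 + 1 − 2·0.62 = 2 − 1.24 = 0.76.
Under uncorrelated errors the observed covariances equal the true-score covariances, so only the own-variance terms attenuate.
True-score variance = [0.80 + 0.66] − 1.24 = 1.46 − 1.24 = 0.22.
Reliability = 0.22 / 0.76 = 0.2895.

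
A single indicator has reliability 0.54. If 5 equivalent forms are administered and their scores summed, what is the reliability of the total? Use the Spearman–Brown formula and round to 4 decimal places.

0.8544

ρ_k = kρ / (1 + (k−1)ρ) = 5·0.54 / (1 + 4·0.54) = 2.700 / 3.160 = 0.8544.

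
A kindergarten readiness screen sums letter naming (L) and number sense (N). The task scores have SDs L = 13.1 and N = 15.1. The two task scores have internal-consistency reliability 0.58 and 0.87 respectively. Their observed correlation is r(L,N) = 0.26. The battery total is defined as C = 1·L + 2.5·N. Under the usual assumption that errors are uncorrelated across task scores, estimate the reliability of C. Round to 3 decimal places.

Var(C) = 13.1² + 2.5²·15.1² + 2·[2.5·13.1·15.1·0.26] = 1596.67 + 257.153 = 1853.83.
Under uncorrelated errors the observed covariances equal the true-score covariances, so only the own-variance terms attenuate.
True-score variance = [13.1²·0.58 + 2.5²·15.1²·0.87] + 257.153 = 1339.34 + 257.153 = 1596.49.
Reliability = 1596.49 / 1853.83 = 0.861.

0.861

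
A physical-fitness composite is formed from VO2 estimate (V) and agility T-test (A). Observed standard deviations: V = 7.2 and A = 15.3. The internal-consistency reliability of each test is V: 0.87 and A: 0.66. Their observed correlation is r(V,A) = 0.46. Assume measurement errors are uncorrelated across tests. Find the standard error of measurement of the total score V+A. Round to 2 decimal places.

Var(total) = 285.93 + 101.347 = 387.277.
True-score variance = 199.6 + 101.347 = 300.947, so reliability = 0.7771.
Error variance = 387.277 − 300.947 = 86.3298; SEM = √86.3298 = 9.29.

9.29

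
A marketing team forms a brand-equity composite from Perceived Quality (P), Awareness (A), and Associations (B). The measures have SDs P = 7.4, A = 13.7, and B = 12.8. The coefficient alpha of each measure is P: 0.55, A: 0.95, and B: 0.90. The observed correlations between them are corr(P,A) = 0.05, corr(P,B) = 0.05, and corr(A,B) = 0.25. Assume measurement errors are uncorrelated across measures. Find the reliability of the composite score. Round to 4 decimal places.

0.9018

Var(P+A+B) = 7.4² + 13.7² + 12.8² + 2·[7.4·13.7·0.05 + 7.4·12.8·0.05 + 13.7·12.8·0.25] = 406.29 + 107.29 = 513.58.
With uncorrelated errors the cross-covariances are all true-score covariance, so they carry over unchanged; only the diagonal terms shrink to ρᵢσᵢ².
True-score variance = [7.4²·0.55 + 13.7²·0.95 + 12.8²·0.90] + 107.29 = 355.88 + 107.29 = 463.17.
Reliability = 463.17 / 513.58 = 0.9018.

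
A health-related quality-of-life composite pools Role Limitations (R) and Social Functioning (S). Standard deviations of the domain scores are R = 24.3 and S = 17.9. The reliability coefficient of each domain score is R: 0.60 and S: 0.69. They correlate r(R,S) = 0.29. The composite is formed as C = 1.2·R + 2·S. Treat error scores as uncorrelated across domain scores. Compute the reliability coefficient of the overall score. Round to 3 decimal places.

Var(C) = 1.2²·24.3² + 2²·17.9² + 2·[2.4·24.3·17.9·0.29] = 2131.95 + 605.478 = 2737.42.
Under uncorrelated errors the observed covariances equal the true-score covariances, so only the own-variance terms attenuate.
True-score variance = [1.2²·24.3²·0.60 + 2²·17.9²·0.69] + 605.478 = 1394.51 + 605.478 = 1999.99.
Reliability = 1999.99 / 2737.42 = 0.731.

0.731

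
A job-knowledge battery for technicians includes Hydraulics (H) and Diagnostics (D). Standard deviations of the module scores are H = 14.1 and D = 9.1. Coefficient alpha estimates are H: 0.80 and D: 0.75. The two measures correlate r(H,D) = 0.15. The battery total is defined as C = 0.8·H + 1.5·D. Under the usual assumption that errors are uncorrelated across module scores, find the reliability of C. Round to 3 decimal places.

0.800

Var(C) = 0.8²·14.1² + 1.5²·9.1² + 2·[1.2·14.1·9.1·0.15] = 313.561 + 46.1916 = 359.752.
Under uncorrelated errors the observed covariances equal the true-score covariances, so only the own-variance terms attenuate.
True-score variance = [0.8²·14.1²·0.80 + 1.5²·9.1²·0.75] + 46.1916 = 241.533 + 46.1916 = 287.724.
Reliability = 287.724 / 359.752 = 0.800.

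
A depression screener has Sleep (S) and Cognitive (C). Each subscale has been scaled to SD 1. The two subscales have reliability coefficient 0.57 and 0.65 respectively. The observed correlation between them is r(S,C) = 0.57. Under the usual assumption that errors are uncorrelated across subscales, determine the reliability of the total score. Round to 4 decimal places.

0.7516

Var(S+C) = 2 + 2·[0.57] = 2 + 1.14 = 3.14.
Under uncorrelated errors the observed covariances equal the true-score covariances, so only the own-variance terms attenuate.
True-score variance = [0.57 + 0.65] + 1.14 = 1.22 + 1.14 = 2.36.
Reliability = 2.36 / 3.14 = 0.7516.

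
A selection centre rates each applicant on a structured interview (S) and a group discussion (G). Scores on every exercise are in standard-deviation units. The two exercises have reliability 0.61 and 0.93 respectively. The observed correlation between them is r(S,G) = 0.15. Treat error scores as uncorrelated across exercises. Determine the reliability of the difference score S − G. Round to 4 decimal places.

Var(S−G) = 1 + 1 − 2·0.15 = 2 − 0.3 = 1.7.
Because errors are independent across components, Cov(Tᵢ,Tⱼ) = Cov(Xᵢ,Xⱼ); the off-diagonal part of the true-score variance is the same as above.
True-score variance = [0.61 + 0.93] − 0.3 = 1.54 − 0.3 = 1.24.
Reliability = 1.24 / 1.7 = 0.7294.

0.7294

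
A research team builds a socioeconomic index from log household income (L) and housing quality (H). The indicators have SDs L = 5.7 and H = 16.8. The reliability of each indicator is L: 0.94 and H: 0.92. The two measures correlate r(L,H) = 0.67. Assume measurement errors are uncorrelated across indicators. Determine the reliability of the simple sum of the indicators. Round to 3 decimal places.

Var(L+H) = 5.7² + 16.8² + 2·[5.7·16.8·0.67] = 314.73 + 128.318 = 443.048.
With uncorrelated errors the cross-covariances are all true-score covariance, so they carry over unchanged; only the diagonal terms shrink to ρᵢσᵢ².
True-score variance = [5.7²·0.94 + 16.8²·0.92] + 128.318 = 290.201 + 128.318 = 418.52.
Reliability = 418.52 / 443.048 = 0.945.

0.945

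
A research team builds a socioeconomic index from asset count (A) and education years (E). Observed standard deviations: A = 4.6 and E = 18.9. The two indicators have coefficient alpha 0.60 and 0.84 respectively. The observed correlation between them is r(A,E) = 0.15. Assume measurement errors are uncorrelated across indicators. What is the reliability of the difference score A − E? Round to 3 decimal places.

Var(A−E) = 4.6² + 18.9² − 2·4.6·18.9·0.15 = 378.37 − 26.082 = 352.288.
Under uncorrelated errors the observed covariances equal the true-score covariances, so only the own-variance terms attenuate.
True-score variance = [4.6²·0.60 + 18.9²·0.84] − 26.082 = 312.752 − 26.082 = 286.67.
Reliability = 286.67 / 352.288 = 0.814.

0.814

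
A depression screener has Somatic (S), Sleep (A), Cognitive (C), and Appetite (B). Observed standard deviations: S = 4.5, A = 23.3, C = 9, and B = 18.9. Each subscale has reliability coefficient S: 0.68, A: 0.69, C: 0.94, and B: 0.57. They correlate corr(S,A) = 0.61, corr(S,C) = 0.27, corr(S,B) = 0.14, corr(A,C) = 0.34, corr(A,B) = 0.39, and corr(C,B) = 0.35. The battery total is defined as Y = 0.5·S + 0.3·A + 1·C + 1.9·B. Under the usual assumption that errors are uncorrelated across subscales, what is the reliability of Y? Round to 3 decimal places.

0.703

Var(Y) = 0.5²·4.5² + 0.3²·23.3² + 9² + 1.9²·18.9² + 2·[0.15·4.5·23.3·0.61 + 0.5·4.5·9·0.27 + 0.95·4.5·18.9·0.14 + 0.3·23.3·9·0.34 + 0.57·23.3·18.9·0.39 + 1.9·9·18.9·0.35] = 1424.45 + 517.546 = 1942.
Under uncorrelated errors the observed covariances equal the true-score covariances, so only the own-variance terms attenuate.
True-score variance = [0.5²·4.5²·0.68 + 0.3²·23.3²·0.69 + 9²·0.94 + 1.9²·18.9²·0.57] + 517.546 = 848.327 + 517.546 = 1365.87.
Reliability = 1365.87 / 1942 = 0.703.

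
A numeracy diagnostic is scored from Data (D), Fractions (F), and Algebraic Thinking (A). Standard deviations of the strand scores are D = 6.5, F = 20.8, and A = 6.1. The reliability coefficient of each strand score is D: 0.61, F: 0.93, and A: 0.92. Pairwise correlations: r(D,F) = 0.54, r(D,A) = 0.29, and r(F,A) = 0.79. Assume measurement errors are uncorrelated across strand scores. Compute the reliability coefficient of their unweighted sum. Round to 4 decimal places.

0.9436

Var(D+F+A) = 6.5² + 20.8² + 6.1² + 2·[6.5·20.8·0.54 + 6.5·6.1·0.29 + 20.8·6.1·0.79] = 512.1 + 369.483 = 881.583.
Under uncorrelated errors the observed covariances equal the true-score covariances, so only the own-variance terms attenuate.
True-score variance = [6.5²·0.61 + 20.8²·0.93 + 6.1²·0.92] + 369.483 = 462.361 + 369.483 = 831.844.
Reliability = 831.844 / 881.583 = 0.9436.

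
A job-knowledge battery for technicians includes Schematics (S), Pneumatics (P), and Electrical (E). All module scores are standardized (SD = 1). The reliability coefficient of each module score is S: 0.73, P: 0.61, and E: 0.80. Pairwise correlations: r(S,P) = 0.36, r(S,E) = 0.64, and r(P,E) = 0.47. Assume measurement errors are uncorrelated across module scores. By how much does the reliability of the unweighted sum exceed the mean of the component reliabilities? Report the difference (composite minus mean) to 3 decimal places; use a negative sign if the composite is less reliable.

0.142

Var(sum) = 3 + 2.94 = 5.94; true-score variance = 2.14 + 2.94 = 5.08; composite reliability = 0.8552.
Mean component reliability = 0.7133.
Difference = 0.8552 − 0.7133 = 0.142.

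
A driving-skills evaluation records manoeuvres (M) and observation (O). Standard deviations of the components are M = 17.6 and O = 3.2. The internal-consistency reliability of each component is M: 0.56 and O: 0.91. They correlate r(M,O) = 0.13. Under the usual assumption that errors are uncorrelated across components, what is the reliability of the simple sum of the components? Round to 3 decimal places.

Var(M+O) = 17.6² + 3.2² + 2·[17.6·3.2·0.13] = 320 + 14.6432 = 334.643.
Because errors are independent across components, Cov(Tᵢ,Tⱼ) = Cov(Xᵢ,Xⱼ); the off-diagonal part of the true-score variance is the same as above.
True-score variance = [17.6²·0.56 + 3.2²·0.91] + 14.6432 = 182.784 + 14.6432 = 197.427.
Reliability = 197.427 / 334.643 = 0.590.

0.590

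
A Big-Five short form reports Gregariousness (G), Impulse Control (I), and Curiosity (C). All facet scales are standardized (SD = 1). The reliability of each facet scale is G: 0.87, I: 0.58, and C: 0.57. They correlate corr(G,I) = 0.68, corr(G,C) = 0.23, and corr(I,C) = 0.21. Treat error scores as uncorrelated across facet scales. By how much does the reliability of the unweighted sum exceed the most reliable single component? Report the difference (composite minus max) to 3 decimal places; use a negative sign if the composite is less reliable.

Var(sum) = 3 + 2.24 = 5.24; true-score variance = 2.02 + 2.24 = 4.26; composite reliability = 0.8130.
Max component reliability = 0.8700.
Difference = 0.8130 − 0.8700 = -0.057.

-0.057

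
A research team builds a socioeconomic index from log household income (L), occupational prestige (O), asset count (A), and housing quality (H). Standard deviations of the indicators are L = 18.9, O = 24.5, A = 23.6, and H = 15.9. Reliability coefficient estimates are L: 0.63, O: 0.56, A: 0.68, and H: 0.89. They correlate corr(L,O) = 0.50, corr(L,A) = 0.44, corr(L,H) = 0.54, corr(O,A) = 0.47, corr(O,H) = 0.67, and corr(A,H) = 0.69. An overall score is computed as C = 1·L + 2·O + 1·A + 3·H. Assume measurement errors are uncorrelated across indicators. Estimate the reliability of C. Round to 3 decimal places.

Var(C) = 18.9² + 2²·24.5² + 23.6² + 3²·15.9² + 2·[2·18.9·24.5·0.50 + 18.9·23.6·0.44 + 3·18.9·15.9·0.54 + 2·24.5·23.6·0.47 + 6·24.5·15.9·0.67 + 3·23.6·15.9·0.69] = 5590.46 + 8064.76 = 13655.2.
Under uncorrelated errors the observed covariances equal the true-score covariances, so only the own-variance terms attenuate.
True-score variance = [18.9²·0.63 + 2²·24.5²·0.56 + 23.6²·0.68 + 3²·15.9²·0.89] + 8064.76 = 3973.34 + 8064.76 = 12038.1.
Reliability = 12038.1 / 13655.2 = 0.882.

0.882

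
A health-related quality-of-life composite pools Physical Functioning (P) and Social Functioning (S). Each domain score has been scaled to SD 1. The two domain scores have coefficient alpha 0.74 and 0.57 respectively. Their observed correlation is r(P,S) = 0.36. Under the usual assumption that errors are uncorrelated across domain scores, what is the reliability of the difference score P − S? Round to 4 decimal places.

0.4609

Var(P−S) = 1 + 1 − 2·0.36 = 2 − 0.72 = 1.28.
With uncorrelated errors the cross-covariances are all true-score covariance, so they carry over unchanged; only the diagonal terms shrink to ρᵢσᵢ².
True-score variance = [0.74 + 0.57] − 0.72 = 1.31 − 0.72 = 0.59.
Reliability = 0.59 / 1.28 = 0.4609.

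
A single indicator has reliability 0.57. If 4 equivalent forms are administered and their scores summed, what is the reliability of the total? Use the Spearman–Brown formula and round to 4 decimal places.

ρ_k = kρ / (1 + (k−1)ρ) = 4·0.57 / (1 + 3·0.57) = 2.280 / 2.710 = 0.8413.

0.8413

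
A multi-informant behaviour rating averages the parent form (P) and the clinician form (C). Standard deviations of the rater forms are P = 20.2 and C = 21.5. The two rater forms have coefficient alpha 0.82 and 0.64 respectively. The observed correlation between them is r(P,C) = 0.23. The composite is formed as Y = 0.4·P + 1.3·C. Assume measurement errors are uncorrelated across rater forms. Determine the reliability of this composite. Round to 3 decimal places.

Var(Y) = 0.4²·20.2² + 1.3²·21.5² + 2·[0.52·20.2·21.5·0.23] = 846.489 + 103.885 = 950.373.
Under uncorrelated errors the observed covariances equal the true-score covariances, so only the own-variance terms attenuate.
True-score variance = [0.4²·20.2²·0.82 + 1.3²·21.5²·0.64] + 103.885 = 553.504 + 103.885 = 657.389.
Reliability = 657.389 / 950.373 = 0.692.

0.692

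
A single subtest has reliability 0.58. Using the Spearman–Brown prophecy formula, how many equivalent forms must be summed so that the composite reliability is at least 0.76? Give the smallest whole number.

3

k ≥ ρ*(1−ρ₁)/(ρ₁(1−ρ*)) = 0.76·0.42 / (0.58·0.24) = 2.293.
Smallest integer k = 3.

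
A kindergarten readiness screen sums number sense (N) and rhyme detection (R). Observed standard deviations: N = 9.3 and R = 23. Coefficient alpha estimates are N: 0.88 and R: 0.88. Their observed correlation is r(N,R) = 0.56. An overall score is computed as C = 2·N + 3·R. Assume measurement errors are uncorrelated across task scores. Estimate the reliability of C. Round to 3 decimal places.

Var(C) = 2²·9.3² + 3²·23² + 2·[6·9.3·23·0.56] = 5106.96 + 1437.41 = 6544.37.
With uncorrelated errors the cross-covariances are all true-score covariance, so they carry over unchanged; only the diagonal terms shrink to ρᵢσᵢ².
True-score variance = [2²·9.3²·0.88 + 3²·23²·0.88] + 1437.41 = 4494.12 + 1437.41 = 5931.53.
Reliability = 5931.53 / 6544.37 = 0.906.

0.906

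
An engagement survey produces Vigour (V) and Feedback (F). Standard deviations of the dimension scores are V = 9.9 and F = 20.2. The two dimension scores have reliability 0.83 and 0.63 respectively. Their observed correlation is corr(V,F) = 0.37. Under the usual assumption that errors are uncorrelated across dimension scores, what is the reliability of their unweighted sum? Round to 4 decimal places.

Var(V+F) = 9.9² + 20.2² + 2·[9.9·20.2·0.37] = 506.05 + 147.985 = 654.035.
With uncorrelated errors the cross-covariances are all true-score covariance, so they carry over unchanged; only the diagonal terms shrink to ρᵢσᵢ².
True-score variance = [9.9²·0.83 + 20.2²·0.63] + 147.985 = 338.413 + 147.985 = 486.399.
Reliability = 486.399 / 654.035 = 0.7437.

0.7437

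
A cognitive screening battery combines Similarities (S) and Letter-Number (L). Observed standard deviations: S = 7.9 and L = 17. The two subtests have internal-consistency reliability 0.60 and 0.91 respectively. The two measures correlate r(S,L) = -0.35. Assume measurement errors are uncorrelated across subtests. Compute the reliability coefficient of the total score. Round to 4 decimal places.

Var(S+L) = 7.9² + 17² + 2·[7.9·17·(-0.35)] = 351.41 − 94.01 = 257.4.
Under uncorrelated errors the observed covariances equal the true-score covariances, so only the own-variance terms attenuate.
True-score variance = [7.9²·0.60 + 17²·0.91] − 94.01 = 300.436 − 94.01 = 206.426.
Reliability = 206.426 / 257.4 = 0.8020.

0.8020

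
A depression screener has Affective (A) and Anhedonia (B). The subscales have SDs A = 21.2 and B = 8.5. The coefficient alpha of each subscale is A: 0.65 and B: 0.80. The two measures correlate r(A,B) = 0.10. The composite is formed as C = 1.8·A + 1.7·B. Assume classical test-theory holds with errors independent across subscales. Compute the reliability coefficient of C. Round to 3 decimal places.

Var(C) = 1.8²·21.2² + 1.7²·8.5² + 2·[3.06·21.2·8.5·0.10] = 1664.99 + 110.282 = 1775.27.
Under uncorrelated errors the observed covariances equal the true-score covariances, so only the own-variance terms attenuate.
True-score variance = [1.8²·21.2²·0.65 + 1.7²·8.5²·0.80] + 110.282 = 1113.56 + 110.282 = 1223.85.
Reliability = 1223.85 / 1775.27 = 0.689.

0.689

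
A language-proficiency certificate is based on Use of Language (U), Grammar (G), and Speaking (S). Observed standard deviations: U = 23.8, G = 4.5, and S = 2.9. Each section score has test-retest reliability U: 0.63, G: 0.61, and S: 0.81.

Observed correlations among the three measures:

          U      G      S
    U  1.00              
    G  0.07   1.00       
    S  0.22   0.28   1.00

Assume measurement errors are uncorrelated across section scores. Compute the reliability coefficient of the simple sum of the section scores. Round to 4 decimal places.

0.6618

Var(U+G+S) = 23.8² + 4.5² + 2.9² + 2·[23.8·4.5·0.07 + 23.8·2.9·0.22 + 4.5·2.9·0.28] = 595.1 + 52.6708 = 647.771.
Under uncorrelated errors the observed covariances equal the true-score covariances, so only the own-variance terms attenuate.
True-score variance = [23.8²·0.63 + 4.5²·0.61 + 2.9²·0.81] + 52.6708 = 376.022 + 52.6708 = 428.693.
Reliability = 428.693 / 647.771 = 0.6618.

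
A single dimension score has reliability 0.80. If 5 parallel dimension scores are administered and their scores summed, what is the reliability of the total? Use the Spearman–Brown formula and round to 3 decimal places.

0.952

ρ_k = kρ / (1 + (k−1)ρ) = 5·0.80 / (1 + 4·0.80) = 4.000 / 4.200 = 0.952.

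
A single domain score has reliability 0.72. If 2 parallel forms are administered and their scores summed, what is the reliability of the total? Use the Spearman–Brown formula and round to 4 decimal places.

ρ_k = kρ / (1 + (k−1)ρ) = 2·0.72 / (1 + 1·0.72) = 1.440 / 1.720 = 0.8372.

0.8372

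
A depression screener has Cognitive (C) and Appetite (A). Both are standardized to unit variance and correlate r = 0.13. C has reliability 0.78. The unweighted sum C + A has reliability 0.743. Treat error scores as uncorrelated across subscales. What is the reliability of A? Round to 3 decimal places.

0.639

Var(C+A) = 2 + 2·0.13 = 2.260.
True-score variance = ρ_C + ρ_A + 2·0.13, so 0.743 = (0.78 + ρ_A + 0.26) / 2.260.
ρ_A = 0.743·2.260 − 0.78 − 0.26 = 0.639.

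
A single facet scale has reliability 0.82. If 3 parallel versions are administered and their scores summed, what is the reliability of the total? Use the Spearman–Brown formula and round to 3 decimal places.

0.932

ρ_k = kρ / (1 + (k−1)ρ) = 3·0.82 / (1 + 2·0.82) = 2.460 / 2.640 = 0.932.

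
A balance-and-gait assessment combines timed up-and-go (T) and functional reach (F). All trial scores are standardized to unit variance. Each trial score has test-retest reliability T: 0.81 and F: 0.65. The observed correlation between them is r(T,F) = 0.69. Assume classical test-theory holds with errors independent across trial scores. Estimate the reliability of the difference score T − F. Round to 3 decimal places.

0.129

Var(T−F) = 1 + 1 − 2·0.69 = 2 − 1.38 = 0.62.
With uncorrelated errors the cross-covariances are all true-score covariance, so they carry over unchanged; only the diagonal terms shrink to ρᵢσᵢ².
True-score variance = [0.81 + 0.65] − 1.38 = 1.46 − 1.38 = 0.08.
Reliability = 0.08 / 0.62 = 0.129.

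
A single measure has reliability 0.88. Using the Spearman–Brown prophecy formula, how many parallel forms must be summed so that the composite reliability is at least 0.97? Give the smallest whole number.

5

k ≥ ρ*(1−ρ₁)/(ρ₁(1−ρ*)) = 0.97·0.12 / (0.88·0.03) = 4.409.
Smallest integer k = 5.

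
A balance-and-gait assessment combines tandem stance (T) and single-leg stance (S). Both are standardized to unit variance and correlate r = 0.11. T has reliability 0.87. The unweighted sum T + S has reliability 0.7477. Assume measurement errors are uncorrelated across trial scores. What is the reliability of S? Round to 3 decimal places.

0.570

Var(T+S) = 2 + 2·0.11 = 2.220.
True-score variance = ρ_T + ρ_S + 2·0.11, so 0.7477 = (0.87 + ρ_S + 0.22) / 2.220.
ρ_S = 0.7477·2.220 − 0.87 − 0.22 = 0.570.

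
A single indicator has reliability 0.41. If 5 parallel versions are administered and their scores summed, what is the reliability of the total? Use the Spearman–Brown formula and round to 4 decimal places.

ρ_k = kρ / (1 + (k−1)ρ) = 5·0.41 / (1 + 4·0.41) = 2.050 / 2.640 = 0.7765.

0.7765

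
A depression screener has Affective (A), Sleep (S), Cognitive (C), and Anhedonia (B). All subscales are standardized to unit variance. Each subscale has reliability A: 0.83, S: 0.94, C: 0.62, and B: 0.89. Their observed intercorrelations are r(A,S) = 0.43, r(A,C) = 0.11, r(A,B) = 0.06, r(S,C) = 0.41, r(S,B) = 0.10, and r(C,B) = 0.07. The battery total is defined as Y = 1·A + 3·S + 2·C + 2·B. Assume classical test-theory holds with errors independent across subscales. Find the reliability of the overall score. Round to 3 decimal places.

0.904

Var(Y) = 1 + 3² + 2² + 2² + 2·[3·0.43 + 2·0.11 + 2·0.06 + 6·0.41 + 6·0.10 + 4·0.07] = 18 + 9.94 = 27.94.
With uncorrelated errors the cross-covariances are all true-score covariance, so they carry over unchanged; only the diagonal terms shrink to ρᵢσᵢ².
True-score variance = [0.83 + 3²·0.94 + 2²·0.62 + 2²·0.89] + 9.94 = 15.33 + 9.94 = 25.27.
Reliability = 25.27 / 27.94 = 0.904.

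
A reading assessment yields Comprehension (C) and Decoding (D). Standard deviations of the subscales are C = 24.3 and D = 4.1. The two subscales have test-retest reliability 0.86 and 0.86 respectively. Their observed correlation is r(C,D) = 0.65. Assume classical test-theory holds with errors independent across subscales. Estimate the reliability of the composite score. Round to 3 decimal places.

0.885

Var(C+D) = 24.3² + 4.1² + 2·[24.3·4.1·0.65] = 607.3 + 129.519 = 736.819.
Because errors are independent across components, Cov(Tᵢ,Tⱼ) = Cov(Xᵢ,Xⱼ); the off-diagonal part of the true-score variance is the same as above.
True-score variance = [24.3²·0.86 + 4.1²·0.86] + 129.519 = 522.278 + 129.519 = 651.797.
Reliability = 651.797 / 736.819 = 0.885.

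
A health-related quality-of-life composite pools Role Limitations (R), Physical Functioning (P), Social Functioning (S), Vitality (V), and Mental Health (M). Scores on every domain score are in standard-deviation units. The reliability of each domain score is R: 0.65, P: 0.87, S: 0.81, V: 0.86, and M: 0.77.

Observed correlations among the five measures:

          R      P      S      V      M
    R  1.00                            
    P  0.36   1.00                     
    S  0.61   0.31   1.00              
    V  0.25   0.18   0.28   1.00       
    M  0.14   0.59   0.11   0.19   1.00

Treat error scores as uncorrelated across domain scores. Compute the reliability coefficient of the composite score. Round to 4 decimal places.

0.9058

Var(R+P+S+V+M) = 5 + 2·[0.36 + 0.61 + 0.25 + 0.14 + 0.31 + 0.18 + 0.59 + 0.28 + 0.11 + 0.19] = 5 + 6.04 = 11.04.
Under uncorrelated errors the observed covariances equal the true-score covariances, so only the own-variance terms attenuate.
True-score variance = [0.65 + 0.87 + 0.81 + 0.86 + 0.77] + 6.04 = 3.96 + 6.04 = 10.
Reliability = 10 / 11.04 = 0.9058.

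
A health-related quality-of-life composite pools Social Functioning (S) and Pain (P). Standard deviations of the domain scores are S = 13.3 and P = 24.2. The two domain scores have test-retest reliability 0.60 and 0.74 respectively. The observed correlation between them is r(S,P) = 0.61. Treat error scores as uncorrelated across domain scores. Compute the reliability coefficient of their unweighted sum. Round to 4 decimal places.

Var(S+P) = 13.3² + 24.2² + 2·[13.3·24.2·0.61] = 762.53 + 392.669 = 1155.2.
Because errors are independent across components, Cov(Tᵢ,Tⱼ) = Cov(Xᵢ,Xⱼ); the off-diagonal part of the true-score variance is the same as above.
True-score variance = [13.3²·0.60 + 24.2²·0.74] + 392.669 = 539.508 + 392.669 = 932.177.
Reliability = 932.177 / 1155.2 = 0.8069.

0.8069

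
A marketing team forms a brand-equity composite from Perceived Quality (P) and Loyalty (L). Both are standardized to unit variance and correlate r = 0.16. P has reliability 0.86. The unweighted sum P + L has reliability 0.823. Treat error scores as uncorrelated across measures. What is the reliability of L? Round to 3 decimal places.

0.729

Var(P+L) = 2 + 2·0.16 = 2.320.
True-score variance = ρ_P + ρ_L + 2·0.16, so 0.823 = (0.86 + ρ_L + 0.32) / 2.320.
ρ_L = 0.823·2.320 − 0.86 − 0.32 = 0.729.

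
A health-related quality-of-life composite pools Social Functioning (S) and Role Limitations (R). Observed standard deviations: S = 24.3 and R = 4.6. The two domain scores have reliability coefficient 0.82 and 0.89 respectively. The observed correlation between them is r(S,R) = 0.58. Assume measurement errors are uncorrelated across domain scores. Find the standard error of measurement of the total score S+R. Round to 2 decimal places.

Var(total) = 611.65 + 129.665 = 741.315.
True-score variance = 503.034 + 129.665 = 632.699, so reliability = 0.8535.
Error variance = 741.315 − 632.699 = 108.616; SEM = √108.616 = 10.42.

10.42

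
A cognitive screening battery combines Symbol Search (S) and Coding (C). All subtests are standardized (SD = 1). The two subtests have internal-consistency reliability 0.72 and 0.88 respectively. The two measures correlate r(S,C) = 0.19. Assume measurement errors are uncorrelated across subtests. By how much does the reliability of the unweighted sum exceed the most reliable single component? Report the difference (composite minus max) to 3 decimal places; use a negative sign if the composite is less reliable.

-0.048

Var(sum) = 2 + 0.38 = 2.38; true-score variance = 1.6 + 0.38 = 1.98; composite reliability = 0.8319.
Max component reliability = 0.8800.
Difference = 0.8319 − 0.8800 = -0.048.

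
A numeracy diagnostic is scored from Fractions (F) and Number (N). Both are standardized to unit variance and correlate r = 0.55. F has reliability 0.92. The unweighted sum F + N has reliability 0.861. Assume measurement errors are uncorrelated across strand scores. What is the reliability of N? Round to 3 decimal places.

Var(F+N) = 2 + 2·0.55 = 3.100.
True-score variance = ρ_F + ρ_N + 2·0.55, so 0.861 = (0.92 + ρ_N + 1.10) / 3.100.
ρ_N = 0.861·3.100 − 0.92 − 1.10 = 0.649.

0.649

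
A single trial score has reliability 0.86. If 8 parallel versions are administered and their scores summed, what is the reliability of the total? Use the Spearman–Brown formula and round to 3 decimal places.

0.980

ρ_k = kρ / (1 + (k−1)ρ) = 8·0.86 / (1 + 7·0.86) = 6.880 / 7.020 = 0.980.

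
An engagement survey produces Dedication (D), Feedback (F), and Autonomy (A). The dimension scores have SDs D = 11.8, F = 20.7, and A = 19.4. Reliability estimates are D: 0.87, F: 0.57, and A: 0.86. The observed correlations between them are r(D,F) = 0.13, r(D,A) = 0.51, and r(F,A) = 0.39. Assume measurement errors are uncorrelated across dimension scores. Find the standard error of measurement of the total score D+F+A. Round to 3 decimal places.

15.970

Var(total) = 944.09 + 610.238 = 1554.33.
True-score variance = 689.048 + 610.238 = 1299.29, so reliability = 0.8359.
Error variance = 1554.33 − 1299.29 = 255.042; SEM = √255.042 = 15.970.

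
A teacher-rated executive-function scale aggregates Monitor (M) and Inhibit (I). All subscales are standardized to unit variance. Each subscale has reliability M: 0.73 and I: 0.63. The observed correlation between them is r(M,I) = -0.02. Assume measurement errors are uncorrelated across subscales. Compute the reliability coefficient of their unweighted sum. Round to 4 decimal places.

Var(M+I) = 2 + 2·[(-0.02)] = 2 − 0.04 = 1.96.
Because errors are independent across components, Cov(Tᵢ,Tⱼ) = Cov(Xᵢ,Xⱼ); the off-diagonal part of the true-score variance is the same as above.
True-score variance = [0.73 + 0.63] − 0.04 = 1.36 − 0.04 = 1.32.
Reliability = 1.32 / 1.96 = 0.6735.

0.6735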